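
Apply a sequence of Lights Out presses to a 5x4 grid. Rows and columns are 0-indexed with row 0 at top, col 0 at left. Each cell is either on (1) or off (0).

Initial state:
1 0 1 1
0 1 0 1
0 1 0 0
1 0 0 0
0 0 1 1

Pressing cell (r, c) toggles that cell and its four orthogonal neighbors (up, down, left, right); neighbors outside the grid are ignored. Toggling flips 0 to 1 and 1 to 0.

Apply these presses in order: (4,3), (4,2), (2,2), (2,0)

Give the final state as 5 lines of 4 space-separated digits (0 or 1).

Answer: 1 0 1 1
1 1 1 1
1 1 1 1
0 0 0 1
0 1 1 1

Derivation:
After press 1 at (4,3):
1 0 1 1
0 1 0 1
0 1 0 0
1 0 0 1
0 0 0 0

After press 2 at (4,2):
1 0 1 1
0 1 0 1
0 1 0 0
1 0 1 1
0 1 1 1

After press 3 at (2,2):
1 0 1 1
0 1 1 1
0 0 1 1
1 0 0 1
0 1 1 1

After press 4 at (2,0):
1 0 1 1
1 1 1 1
1 1 1 1
0 0 0 1
0 1 1 1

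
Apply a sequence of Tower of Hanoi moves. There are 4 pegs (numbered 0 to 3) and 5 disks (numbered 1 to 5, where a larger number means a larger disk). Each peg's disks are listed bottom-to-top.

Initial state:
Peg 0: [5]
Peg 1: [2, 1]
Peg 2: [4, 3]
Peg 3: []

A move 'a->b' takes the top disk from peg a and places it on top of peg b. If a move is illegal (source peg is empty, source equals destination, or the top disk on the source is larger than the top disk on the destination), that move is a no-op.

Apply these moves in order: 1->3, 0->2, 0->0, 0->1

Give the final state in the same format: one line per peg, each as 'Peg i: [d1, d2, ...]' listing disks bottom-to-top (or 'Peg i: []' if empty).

Answer: Peg 0: [5]
Peg 1: [2]
Peg 2: [4, 3]
Peg 3: [1]

Derivation:
After move 1 (1->3):
Peg 0: [5]
Peg 1: [2]
Peg 2: [4, 3]
Peg 3: [1]

After move 2 (0->2):
Peg 0: [5]
Peg 1: [2]
Peg 2: [4, 3]
Peg 3: [1]

After move 3 (0->0):
Peg 0: [5]
Peg 1: [2]
Peg 2: [4, 3]
Peg 3: [1]

After move 4 (0->1):
Peg 0: [5]
Peg 1: [2]
Peg 2: [4, 3]
Peg 3: [1]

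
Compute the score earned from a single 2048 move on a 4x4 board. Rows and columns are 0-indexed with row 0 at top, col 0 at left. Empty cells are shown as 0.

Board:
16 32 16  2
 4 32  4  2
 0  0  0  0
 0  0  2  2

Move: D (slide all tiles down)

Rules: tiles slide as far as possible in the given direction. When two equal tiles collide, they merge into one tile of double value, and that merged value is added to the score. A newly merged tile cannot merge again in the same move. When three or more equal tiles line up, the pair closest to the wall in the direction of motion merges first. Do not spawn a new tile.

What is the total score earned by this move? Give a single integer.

Slide down:
col 0: [16, 4, 0, 0] -> [0, 0, 16, 4]  score +0 (running 0)
col 1: [32, 32, 0, 0] -> [0, 0, 0, 64]  score +64 (running 64)
col 2: [16, 4, 0, 2] -> [0, 16, 4, 2]  score +0 (running 64)
col 3: [2, 2, 0, 2] -> [0, 0, 2, 4]  score +4 (running 68)
Board after move:
 0  0  0  0
 0  0 16  0
16  0  4  2
 4 64  2  4

Answer: 68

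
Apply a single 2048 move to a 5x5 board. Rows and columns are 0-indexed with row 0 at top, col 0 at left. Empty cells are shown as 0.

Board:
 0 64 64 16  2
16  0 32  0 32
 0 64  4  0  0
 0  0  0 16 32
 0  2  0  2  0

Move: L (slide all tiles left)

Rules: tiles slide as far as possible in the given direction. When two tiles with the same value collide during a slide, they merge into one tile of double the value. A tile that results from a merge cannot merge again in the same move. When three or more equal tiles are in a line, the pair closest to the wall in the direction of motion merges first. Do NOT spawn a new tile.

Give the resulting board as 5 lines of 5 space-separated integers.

Slide left:
row 0: [0, 64, 64, 16, 2] -> [128, 16, 2, 0, 0]
row 1: [16, 0, 32, 0, 32] -> [16, 64, 0, 0, 0]
row 2: [0, 64, 4, 0, 0] -> [64, 4, 0, 0, 0]
row 3: [0, 0, 0, 16, 32] -> [16, 32, 0, 0, 0]
row 4: [0, 2, 0, 2, 0] -> [4, 0, 0, 0, 0]

Answer: 128  16   2   0   0
 16  64   0   0   0
 64   4   0   0   0
 16  32   0   0   0
  4   0   0   0   0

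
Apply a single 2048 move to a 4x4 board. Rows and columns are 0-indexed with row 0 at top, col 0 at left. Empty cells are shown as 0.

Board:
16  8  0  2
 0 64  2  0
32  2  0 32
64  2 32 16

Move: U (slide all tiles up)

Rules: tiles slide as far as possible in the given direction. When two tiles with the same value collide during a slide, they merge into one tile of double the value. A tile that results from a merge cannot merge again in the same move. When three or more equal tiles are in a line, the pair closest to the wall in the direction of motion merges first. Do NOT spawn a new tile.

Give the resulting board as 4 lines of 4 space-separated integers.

Answer: 16  8  2  2
32 64 32 32
64  4  0 16
 0  0  0  0

Derivation:
Slide up:
col 0: [16, 0, 32, 64] -> [16, 32, 64, 0]
col 1: [8, 64, 2, 2] -> [8, 64, 4, 0]
col 2: [0, 2, 0, 32] -> [2, 32, 0, 0]
col 3: [2, 0, 32, 16] -> [2, 32, 16, 0]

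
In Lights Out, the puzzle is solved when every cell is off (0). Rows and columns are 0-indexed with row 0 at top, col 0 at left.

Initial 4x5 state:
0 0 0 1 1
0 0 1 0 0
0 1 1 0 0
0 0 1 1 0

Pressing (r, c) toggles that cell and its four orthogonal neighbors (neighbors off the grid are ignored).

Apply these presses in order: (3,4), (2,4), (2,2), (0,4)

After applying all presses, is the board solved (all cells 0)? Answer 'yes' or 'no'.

Answer: yes

Derivation:
After press 1 at (3,4):
0 0 0 1 1
0 0 1 0 0
0 1 1 0 1
0 0 1 0 1

After press 2 at (2,4):
0 0 0 1 1
0 0 1 0 1
0 1 1 1 0
0 0 1 0 0

After press 3 at (2,2):
0 0 0 1 1
0 0 0 0 1
0 0 0 0 0
0 0 0 0 0

After press 4 at (0,4):
0 0 0 0 0
0 0 0 0 0
0 0 0 0 0
0 0 0 0 0

Lights still on: 0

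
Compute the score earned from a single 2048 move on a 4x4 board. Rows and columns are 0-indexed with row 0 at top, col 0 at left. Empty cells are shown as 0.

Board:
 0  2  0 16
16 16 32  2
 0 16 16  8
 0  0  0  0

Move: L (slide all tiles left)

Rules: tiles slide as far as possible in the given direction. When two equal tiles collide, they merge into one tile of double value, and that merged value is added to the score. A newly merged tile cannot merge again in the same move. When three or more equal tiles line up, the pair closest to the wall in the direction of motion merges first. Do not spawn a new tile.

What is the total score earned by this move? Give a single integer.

Answer: 64

Derivation:
Slide left:
row 0: [0, 2, 0, 16] -> [2, 16, 0, 0]  score +0 (running 0)
row 1: [16, 16, 32, 2] -> [32, 32, 2, 0]  score +32 (running 32)
row 2: [0, 16, 16, 8] -> [32, 8, 0, 0]  score +32 (running 64)
row 3: [0, 0, 0, 0] -> [0, 0, 0, 0]  score +0 (running 64)
Board after move:
 2 16  0  0
32 32  2  0
32  8  0  0
 0  0  0  0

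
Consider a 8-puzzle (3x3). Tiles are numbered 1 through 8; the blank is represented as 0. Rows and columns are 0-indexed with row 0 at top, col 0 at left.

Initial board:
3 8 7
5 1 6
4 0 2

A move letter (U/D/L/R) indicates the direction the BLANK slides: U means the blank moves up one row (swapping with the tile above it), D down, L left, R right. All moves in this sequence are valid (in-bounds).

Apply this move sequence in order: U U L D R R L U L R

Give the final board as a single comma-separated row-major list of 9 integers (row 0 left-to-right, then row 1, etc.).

Answer: 5, 0, 7, 8, 3, 6, 4, 1, 2

Derivation:
After move 1 (U):
3 8 7
5 0 6
4 1 2

After move 2 (U):
3 0 7
5 8 6
4 1 2

After move 3 (L):
0 3 7
5 8 6
4 1 2

After move 4 (D):
5 3 7
0 8 6
4 1 2

After move 5 (R):
5 3 7
8 0 6
4 1 2

After move 6 (R):
5 3 7
8 6 0
4 1 2

After move 7 (L):
5 3 7
8 0 6
4 1 2

After move 8 (U):
5 0 7
8 3 6
4 1 2

After move 9 (L):
0 5 7
8 3 6
4 1 2

After move 10 (R):
5 0 7
8 3 6
4 1 2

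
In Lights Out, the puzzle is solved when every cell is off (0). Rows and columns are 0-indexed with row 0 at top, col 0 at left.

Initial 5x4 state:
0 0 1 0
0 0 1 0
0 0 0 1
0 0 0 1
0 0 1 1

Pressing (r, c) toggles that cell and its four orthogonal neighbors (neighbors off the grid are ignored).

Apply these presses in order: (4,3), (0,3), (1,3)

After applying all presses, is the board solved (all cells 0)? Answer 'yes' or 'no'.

After press 1 at (4,3):
0 0 1 0
0 0 1 0
0 0 0 1
0 0 0 0
0 0 0 0

After press 2 at (0,3):
0 0 0 1
0 0 1 1
0 0 0 1
0 0 0 0
0 0 0 0

After press 3 at (1,3):
0 0 0 0
0 0 0 0
0 0 0 0
0 0 0 0
0 0 0 0

Lights still on: 0

Answer: yes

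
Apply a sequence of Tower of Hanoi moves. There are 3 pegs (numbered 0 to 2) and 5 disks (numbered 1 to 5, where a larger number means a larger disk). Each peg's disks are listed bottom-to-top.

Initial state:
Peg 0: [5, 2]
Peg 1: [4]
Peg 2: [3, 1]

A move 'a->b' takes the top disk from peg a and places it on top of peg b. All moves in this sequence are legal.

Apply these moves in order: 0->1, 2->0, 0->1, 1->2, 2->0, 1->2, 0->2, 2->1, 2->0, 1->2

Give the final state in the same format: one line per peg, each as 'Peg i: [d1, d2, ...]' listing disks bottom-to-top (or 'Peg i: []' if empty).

Answer: Peg 0: [5, 2]
Peg 1: [4]
Peg 2: [3, 1]

Derivation:
After move 1 (0->1):
Peg 0: [5]
Peg 1: [4, 2]
Peg 2: [3, 1]

After move 2 (2->0):
Peg 0: [5, 1]
Peg 1: [4, 2]
Peg 2: [3]

After move 3 (0->1):
Peg 0: [5]
Peg 1: [4, 2, 1]
Peg 2: [3]

After move 4 (1->2):
Peg 0: [5]
Peg 1: [4, 2]
Peg 2: [3, 1]

After move 5 (2->0):
Peg 0: [5, 1]
Peg 1: [4, 2]
Peg 2: [3]

After move 6 (1->2):
Peg 0: [5, 1]
Peg 1: [4]
Peg 2: [3, 2]

After move 7 (0->2):
Peg 0: [5]
Peg 1: [4]
Peg 2: [3, 2, 1]

After move 8 (2->1):
Peg 0: [5]
Peg 1: [4, 1]
Peg 2: [3, 2]

After move 9 (2->0):
Peg 0: [5, 2]
Peg 1: [4, 1]
Peg 2: [3]

After move 10 (1->2):
Peg 0: [5, 2]
Peg 1: [4]
Peg 2: [3, 1]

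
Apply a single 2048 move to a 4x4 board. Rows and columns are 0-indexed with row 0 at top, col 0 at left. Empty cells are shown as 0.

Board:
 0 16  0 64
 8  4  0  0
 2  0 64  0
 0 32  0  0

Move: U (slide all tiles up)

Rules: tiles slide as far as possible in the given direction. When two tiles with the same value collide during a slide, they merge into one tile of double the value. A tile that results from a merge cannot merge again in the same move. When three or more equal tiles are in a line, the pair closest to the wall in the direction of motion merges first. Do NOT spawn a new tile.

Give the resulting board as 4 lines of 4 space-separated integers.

Answer:  8 16 64 64
 2  4  0  0
 0 32  0  0
 0  0  0  0

Derivation:
Slide up:
col 0: [0, 8, 2, 0] -> [8, 2, 0, 0]
col 1: [16, 4, 0, 32] -> [16, 4, 32, 0]
col 2: [0, 0, 64, 0] -> [64, 0, 0, 0]
col 3: [64, 0, 0, 0] -> [64, 0, 0, 0]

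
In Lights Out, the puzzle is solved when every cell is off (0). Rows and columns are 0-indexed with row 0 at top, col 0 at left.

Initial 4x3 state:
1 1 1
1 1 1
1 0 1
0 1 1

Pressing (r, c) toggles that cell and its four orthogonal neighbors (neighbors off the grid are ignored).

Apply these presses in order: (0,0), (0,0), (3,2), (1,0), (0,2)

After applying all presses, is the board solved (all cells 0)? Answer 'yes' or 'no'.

After press 1 at (0,0):
0 0 1
0 1 1
1 0 1
0 1 1

After press 2 at (0,0):
1 1 1
1 1 1
1 0 1
0 1 1

After press 3 at (3,2):
1 1 1
1 1 1
1 0 0
0 0 0

After press 4 at (1,0):
0 1 1
0 0 1
0 0 0
0 0 0

After press 5 at (0,2):
0 0 0
0 0 0
0 0 0
0 0 0

Lights still on: 0

Answer: yes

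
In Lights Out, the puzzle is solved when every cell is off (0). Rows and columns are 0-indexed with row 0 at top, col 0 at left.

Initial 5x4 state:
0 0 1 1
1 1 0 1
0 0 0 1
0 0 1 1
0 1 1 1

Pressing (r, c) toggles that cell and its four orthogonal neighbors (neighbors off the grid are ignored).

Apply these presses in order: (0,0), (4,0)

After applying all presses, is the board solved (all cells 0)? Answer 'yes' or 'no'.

Answer: no

Derivation:
After press 1 at (0,0):
1 1 1 1
0 1 0 1
0 0 0 1
0 0 1 1
0 1 1 1

After press 2 at (4,0):
1 1 1 1
0 1 0 1
0 0 0 1
1 0 1 1
1 0 1 1

Lights still on: 13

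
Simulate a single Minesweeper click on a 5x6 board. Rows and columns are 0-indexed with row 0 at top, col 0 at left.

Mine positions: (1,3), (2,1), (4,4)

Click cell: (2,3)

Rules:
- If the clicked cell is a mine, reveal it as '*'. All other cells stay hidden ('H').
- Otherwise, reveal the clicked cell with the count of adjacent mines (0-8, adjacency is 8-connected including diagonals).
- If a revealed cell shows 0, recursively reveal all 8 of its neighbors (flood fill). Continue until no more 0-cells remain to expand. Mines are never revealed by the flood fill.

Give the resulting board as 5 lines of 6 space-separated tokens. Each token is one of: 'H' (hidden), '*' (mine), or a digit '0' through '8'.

H H H H H H
H H H H H H
H H H 1 H H
H H H H H H
H H H H H H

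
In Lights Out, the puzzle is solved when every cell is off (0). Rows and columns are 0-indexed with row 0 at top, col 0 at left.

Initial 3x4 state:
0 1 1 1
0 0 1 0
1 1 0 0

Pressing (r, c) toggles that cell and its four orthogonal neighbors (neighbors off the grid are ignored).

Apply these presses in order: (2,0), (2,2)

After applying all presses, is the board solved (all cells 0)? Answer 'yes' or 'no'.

After press 1 at (2,0):
0 1 1 1
1 0 1 0
0 0 0 0

After press 2 at (2,2):
0 1 1 1
1 0 0 0
0 1 1 1

Lights still on: 7

Answer: no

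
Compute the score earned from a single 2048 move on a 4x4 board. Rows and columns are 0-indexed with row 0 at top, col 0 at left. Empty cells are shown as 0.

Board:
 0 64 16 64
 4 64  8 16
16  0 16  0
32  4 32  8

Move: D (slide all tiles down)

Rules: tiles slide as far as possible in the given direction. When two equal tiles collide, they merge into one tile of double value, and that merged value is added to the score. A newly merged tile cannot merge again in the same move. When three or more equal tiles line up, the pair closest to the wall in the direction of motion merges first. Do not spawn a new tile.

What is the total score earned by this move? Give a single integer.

Answer: 128

Derivation:
Slide down:
col 0: [0, 4, 16, 32] -> [0, 4, 16, 32]  score +0 (running 0)
col 1: [64, 64, 0, 4] -> [0, 0, 128, 4]  score +128 (running 128)
col 2: [16, 8, 16, 32] -> [16, 8, 16, 32]  score +0 (running 128)
col 3: [64, 16, 0, 8] -> [0, 64, 16, 8]  score +0 (running 128)
Board after move:
  0   0  16   0
  4   0   8  64
 16 128  16  16
 32   4  32   8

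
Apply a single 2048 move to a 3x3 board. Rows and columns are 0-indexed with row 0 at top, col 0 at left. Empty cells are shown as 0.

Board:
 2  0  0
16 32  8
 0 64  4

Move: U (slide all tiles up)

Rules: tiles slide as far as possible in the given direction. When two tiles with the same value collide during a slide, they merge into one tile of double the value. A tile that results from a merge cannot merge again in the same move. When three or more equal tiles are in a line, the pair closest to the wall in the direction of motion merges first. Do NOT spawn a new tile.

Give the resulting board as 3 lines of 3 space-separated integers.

Slide up:
col 0: [2, 16, 0] -> [2, 16, 0]
col 1: [0, 32, 64] -> [32, 64, 0]
col 2: [0, 8, 4] -> [8, 4, 0]

Answer:  2 32  8
16 64  4
 0  0  0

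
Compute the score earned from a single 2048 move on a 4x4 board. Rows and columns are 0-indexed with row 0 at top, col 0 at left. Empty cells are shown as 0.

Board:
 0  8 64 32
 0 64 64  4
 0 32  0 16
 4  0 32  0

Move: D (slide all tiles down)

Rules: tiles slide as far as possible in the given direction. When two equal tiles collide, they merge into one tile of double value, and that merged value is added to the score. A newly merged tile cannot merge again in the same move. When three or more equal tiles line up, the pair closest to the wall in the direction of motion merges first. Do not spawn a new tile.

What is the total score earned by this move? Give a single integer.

Slide down:
col 0: [0, 0, 0, 4] -> [0, 0, 0, 4]  score +0 (running 0)
col 1: [8, 64, 32, 0] -> [0, 8, 64, 32]  score +0 (running 0)
col 2: [64, 64, 0, 32] -> [0, 0, 128, 32]  score +128 (running 128)
col 3: [32, 4, 16, 0] -> [0, 32, 4, 16]  score +0 (running 128)
Board after move:
  0   0   0   0
  0   8   0  32
  0  64 128   4
  4  32  32  16

Answer: 128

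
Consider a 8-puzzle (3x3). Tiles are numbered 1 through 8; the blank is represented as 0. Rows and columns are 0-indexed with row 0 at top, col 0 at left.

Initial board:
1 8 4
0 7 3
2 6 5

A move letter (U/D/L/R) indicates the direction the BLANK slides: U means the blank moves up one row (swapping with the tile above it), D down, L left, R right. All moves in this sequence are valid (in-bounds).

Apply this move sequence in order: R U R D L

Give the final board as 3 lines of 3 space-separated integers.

After move 1 (R):
1 8 4
7 0 3
2 6 5

After move 2 (U):
1 0 4
7 8 3
2 6 5

After move 3 (R):
1 4 0
7 8 3
2 6 5

After move 4 (D):
1 4 3
7 8 0
2 6 5

After move 5 (L):
1 4 3
7 0 8
2 6 5

Answer: 1 4 3
7 0 8
2 6 5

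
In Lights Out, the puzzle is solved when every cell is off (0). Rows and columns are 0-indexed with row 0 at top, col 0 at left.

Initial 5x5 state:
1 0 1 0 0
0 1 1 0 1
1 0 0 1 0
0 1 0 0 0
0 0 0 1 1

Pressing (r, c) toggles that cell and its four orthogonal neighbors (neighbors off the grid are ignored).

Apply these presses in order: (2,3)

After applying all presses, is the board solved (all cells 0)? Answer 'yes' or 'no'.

Answer: no

Derivation:
After press 1 at (2,3):
1 0 1 0 0
0 1 1 1 1
1 0 1 0 1
0 1 0 1 0
0 0 0 1 1

Lights still on: 13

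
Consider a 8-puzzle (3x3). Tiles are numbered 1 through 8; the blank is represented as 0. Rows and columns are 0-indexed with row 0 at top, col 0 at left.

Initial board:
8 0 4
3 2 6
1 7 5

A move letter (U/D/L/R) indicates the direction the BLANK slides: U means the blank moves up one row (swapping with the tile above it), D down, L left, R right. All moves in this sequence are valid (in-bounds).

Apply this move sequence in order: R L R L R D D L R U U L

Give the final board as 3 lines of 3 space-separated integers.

After move 1 (R):
8 4 0
3 2 6
1 7 5

After move 2 (L):
8 0 4
3 2 6
1 7 5

After move 3 (R):
8 4 0
3 2 6
1 7 5

After move 4 (L):
8 0 4
3 2 6
1 7 5

After move 5 (R):
8 4 0
3 2 6
1 7 5

After move 6 (D):
8 4 6
3 2 0
1 7 5

After move 7 (D):
8 4 6
3 2 5
1 7 0

After move 8 (L):
8 4 6
3 2 5
1 0 7

After move 9 (R):
8 4 6
3 2 5
1 7 0

After move 10 (U):
8 4 6
3 2 0
1 7 5

After move 11 (U):
8 4 0
3 2 6
1 7 5

After move 12 (L):
8 0 4
3 2 6
1 7 5

Answer: 8 0 4
3 2 6
1 7 5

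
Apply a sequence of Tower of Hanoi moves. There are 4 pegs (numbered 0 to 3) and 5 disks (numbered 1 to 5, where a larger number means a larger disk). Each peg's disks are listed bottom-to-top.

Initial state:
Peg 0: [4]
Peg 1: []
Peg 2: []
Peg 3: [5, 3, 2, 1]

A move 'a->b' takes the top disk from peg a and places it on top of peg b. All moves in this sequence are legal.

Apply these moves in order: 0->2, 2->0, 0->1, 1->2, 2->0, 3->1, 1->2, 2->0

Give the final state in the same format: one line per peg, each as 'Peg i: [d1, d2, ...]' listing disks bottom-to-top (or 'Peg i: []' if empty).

Answer: Peg 0: [4, 1]
Peg 1: []
Peg 2: []
Peg 3: [5, 3, 2]

Derivation:
After move 1 (0->2):
Peg 0: []
Peg 1: []
Peg 2: [4]
Peg 3: [5, 3, 2, 1]

After move 2 (2->0):
Peg 0: [4]
Peg 1: []
Peg 2: []
Peg 3: [5, 3, 2, 1]

After move 3 (0->1):
Peg 0: []
Peg 1: [4]
Peg 2: []
Peg 3: [5, 3, 2, 1]

After move 4 (1->2):
Peg 0: []
Peg 1: []
Peg 2: [4]
Peg 3: [5, 3, 2, 1]

After move 5 (2->0):
Peg 0: [4]
Peg 1: []
Peg 2: []
Peg 3: [5, 3, 2, 1]

After move 6 (3->1):
Peg 0: [4]
Peg 1: [1]
Peg 2: []
Peg 3: [5, 3, 2]

After move 7 (1->2):
Peg 0: [4]
Peg 1: []
Peg 2: [1]
Peg 3: [5, 3, 2]

After move 8 (2->0):
Peg 0: [4, 1]
Peg 1: []
Peg 2: []
Peg 3: [5, 3, 2]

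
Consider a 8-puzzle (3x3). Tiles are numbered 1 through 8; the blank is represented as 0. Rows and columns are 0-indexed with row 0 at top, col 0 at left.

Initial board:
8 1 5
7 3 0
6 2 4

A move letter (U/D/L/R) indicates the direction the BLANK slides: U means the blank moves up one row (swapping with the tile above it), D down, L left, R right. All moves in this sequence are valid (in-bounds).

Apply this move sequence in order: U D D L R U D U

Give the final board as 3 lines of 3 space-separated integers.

Answer: 8 1 5
7 3 0
6 2 4

Derivation:
After move 1 (U):
8 1 0
7 3 5
6 2 4

After move 2 (D):
8 1 5
7 3 0
6 2 4

After move 3 (D):
8 1 5
7 3 4
6 2 0

After move 4 (L):
8 1 5
7 3 4
6 0 2

After move 5 (R):
8 1 5
7 3 4
6 2 0

After move 6 (U):
8 1 5
7 3 0
6 2 4

After move 7 (D):
8 1 5
7 3 4
6 2 0

After move 8 (U):
8 1 5
7 3 0
6 2 4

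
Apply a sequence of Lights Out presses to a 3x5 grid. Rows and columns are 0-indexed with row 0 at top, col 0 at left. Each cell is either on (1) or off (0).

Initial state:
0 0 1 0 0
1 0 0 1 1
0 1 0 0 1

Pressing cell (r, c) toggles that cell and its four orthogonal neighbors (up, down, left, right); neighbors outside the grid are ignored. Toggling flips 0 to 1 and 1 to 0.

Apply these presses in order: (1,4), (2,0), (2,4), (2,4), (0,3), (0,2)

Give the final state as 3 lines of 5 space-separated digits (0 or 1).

After press 1 at (1,4):
0 0 1 0 1
1 0 0 0 0
0 1 0 0 0

After press 2 at (2,0):
0 0 1 0 1
0 0 0 0 0
1 0 0 0 0

After press 3 at (2,4):
0 0 1 0 1
0 0 0 0 1
1 0 0 1 1

After press 4 at (2,4):
0 0 1 0 1
0 0 0 0 0
1 0 0 0 0

After press 5 at (0,3):
0 0 0 1 0
0 0 0 1 0
1 0 0 0 0

After press 6 at (0,2):
0 1 1 0 0
0 0 1 1 0
1 0 0 0 0

Answer: 0 1 1 0 0
0 0 1 1 0
1 0 0 0 0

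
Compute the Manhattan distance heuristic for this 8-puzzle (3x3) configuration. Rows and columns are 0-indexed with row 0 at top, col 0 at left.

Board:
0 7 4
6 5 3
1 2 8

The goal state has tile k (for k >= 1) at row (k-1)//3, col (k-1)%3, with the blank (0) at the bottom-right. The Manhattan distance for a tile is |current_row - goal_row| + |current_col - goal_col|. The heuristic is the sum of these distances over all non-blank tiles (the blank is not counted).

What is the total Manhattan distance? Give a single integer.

Tile 7: at (0,1), goal (2,0), distance |0-2|+|1-0| = 3
Tile 4: at (0,2), goal (1,0), distance |0-1|+|2-0| = 3
Tile 6: at (1,0), goal (1,2), distance |1-1|+|0-2| = 2
Tile 5: at (1,1), goal (1,1), distance |1-1|+|1-1| = 0
Tile 3: at (1,2), goal (0,2), distance |1-0|+|2-2| = 1
Tile 1: at (2,0), goal (0,0), distance |2-0|+|0-0| = 2
Tile 2: at (2,1), goal (0,1), distance |2-0|+|1-1| = 2
Tile 8: at (2,2), goal (2,1), distance |2-2|+|2-1| = 1
Sum: 3 + 3 + 2 + 0 + 1 + 2 + 2 + 1 = 14

Answer: 14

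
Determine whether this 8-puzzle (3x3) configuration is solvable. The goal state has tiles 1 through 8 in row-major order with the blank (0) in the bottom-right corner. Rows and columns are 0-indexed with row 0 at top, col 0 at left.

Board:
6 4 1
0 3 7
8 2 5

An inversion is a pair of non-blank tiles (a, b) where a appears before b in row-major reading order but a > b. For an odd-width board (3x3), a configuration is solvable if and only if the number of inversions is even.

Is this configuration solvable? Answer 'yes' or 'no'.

Answer: no

Derivation:
Inversions (pairs i<j in row-major order where tile[i] > tile[j] > 0): 13
13 is odd, so the puzzle is not solvable.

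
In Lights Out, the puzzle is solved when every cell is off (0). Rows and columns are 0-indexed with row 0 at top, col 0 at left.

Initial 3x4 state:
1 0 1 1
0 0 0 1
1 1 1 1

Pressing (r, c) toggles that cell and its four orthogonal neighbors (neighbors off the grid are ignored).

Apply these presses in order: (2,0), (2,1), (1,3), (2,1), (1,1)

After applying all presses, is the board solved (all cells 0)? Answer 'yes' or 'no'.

After press 1 at (2,0):
1 0 1 1
1 0 0 1
0 0 1 1

After press 2 at (2,1):
1 0 1 1
1 1 0 1
1 1 0 1

After press 3 at (1,3):
1 0 1 0
1 1 1 0
1 1 0 0

After press 4 at (2,1):
1 0 1 0
1 0 1 0
0 0 1 0

After press 5 at (1,1):
1 1 1 0
0 1 0 0
0 1 1 0

Lights still on: 6

Answer: no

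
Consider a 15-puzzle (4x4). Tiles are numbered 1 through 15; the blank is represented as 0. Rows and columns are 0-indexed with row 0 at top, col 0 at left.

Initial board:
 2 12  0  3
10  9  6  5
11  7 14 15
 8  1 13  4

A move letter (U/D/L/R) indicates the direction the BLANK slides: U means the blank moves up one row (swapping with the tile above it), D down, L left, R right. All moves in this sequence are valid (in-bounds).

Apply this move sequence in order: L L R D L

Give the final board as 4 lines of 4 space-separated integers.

Answer:  2  9 12  3
 0 10  6  5
11  7 14 15
 8  1 13  4

Derivation:
After move 1 (L):
 2  0 12  3
10  9  6  5
11  7 14 15
 8  1 13  4

After move 2 (L):
 0  2 12  3
10  9  6  5
11  7 14 15
 8  1 13  4

After move 3 (R):
 2  0 12  3
10  9  6  5
11  7 14 15
 8  1 13  4

After move 4 (D):
 2  9 12  3
10  0  6  5
11  7 14 15
 8  1 13  4

After move 5 (L):
 2  9 12  3
 0 10  6  5
11  7 14 15
 8  1 13  4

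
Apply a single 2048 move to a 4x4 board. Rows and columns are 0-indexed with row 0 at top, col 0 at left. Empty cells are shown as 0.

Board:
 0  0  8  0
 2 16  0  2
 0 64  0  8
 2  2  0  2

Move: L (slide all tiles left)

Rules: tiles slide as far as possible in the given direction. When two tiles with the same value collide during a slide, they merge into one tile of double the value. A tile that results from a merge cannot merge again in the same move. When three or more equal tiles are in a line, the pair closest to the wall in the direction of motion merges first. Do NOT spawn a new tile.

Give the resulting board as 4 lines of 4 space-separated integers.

Answer:  8  0  0  0
 2 16  2  0
64  8  0  0
 4  2  0  0

Derivation:
Slide left:
row 0: [0, 0, 8, 0] -> [8, 0, 0, 0]
row 1: [2, 16, 0, 2] -> [2, 16, 2, 0]
row 2: [0, 64, 0, 8] -> [64, 8, 0, 0]
row 3: [2, 2, 0, 2] -> [4, 2, 0, 0]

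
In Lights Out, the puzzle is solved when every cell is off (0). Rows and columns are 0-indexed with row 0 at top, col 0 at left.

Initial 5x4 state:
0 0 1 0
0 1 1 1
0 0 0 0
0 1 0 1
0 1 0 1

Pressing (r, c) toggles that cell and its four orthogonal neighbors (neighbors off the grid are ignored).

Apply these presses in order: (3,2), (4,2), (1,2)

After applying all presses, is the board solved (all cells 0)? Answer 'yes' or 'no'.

Answer: yes

Derivation:
After press 1 at (3,2):
0 0 1 0
0 1 1 1
0 0 1 0
0 0 1 0
0 1 1 1

After press 2 at (4,2):
0 0 1 0
0 1 1 1
0 0 1 0
0 0 0 0
0 0 0 0

After press 3 at (1,2):
0 0 0 0
0 0 0 0
0 0 0 0
0 0 0 0
0 0 0 0

Lights still on: 0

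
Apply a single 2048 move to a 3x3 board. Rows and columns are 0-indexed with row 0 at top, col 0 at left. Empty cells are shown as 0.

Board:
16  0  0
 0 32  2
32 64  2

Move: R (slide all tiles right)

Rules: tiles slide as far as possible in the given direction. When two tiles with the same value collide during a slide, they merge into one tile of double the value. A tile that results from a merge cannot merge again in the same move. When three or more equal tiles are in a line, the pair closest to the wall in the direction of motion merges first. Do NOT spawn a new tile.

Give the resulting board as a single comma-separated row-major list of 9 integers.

Slide right:
row 0: [16, 0, 0] -> [0, 0, 16]
row 1: [0, 32, 2] -> [0, 32, 2]
row 2: [32, 64, 2] -> [32, 64, 2]

Answer: 0, 0, 16, 0, 32, 2, 32, 64, 2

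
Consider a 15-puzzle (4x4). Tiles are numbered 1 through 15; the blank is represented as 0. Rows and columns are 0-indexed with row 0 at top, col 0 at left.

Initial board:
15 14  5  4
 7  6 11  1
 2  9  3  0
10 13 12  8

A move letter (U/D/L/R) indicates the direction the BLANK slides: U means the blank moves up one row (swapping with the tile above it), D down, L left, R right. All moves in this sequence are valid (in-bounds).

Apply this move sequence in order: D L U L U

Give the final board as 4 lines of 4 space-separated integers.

Answer: 15 14  5  4
 7  0 11  1
 2  6  9  8
10 13  3 12

Derivation:
After move 1 (D):
15 14  5  4
 7  6 11  1
 2  9  3  8
10 13 12  0

After move 2 (L):
15 14  5  4
 7  6 11  1
 2  9  3  8
10 13  0 12

After move 3 (U):
15 14  5  4
 7  6 11  1
 2  9  0  8
10 13  3 12

After move 4 (L):
15 14  5  4
 7  6 11  1
 2  0  9  8
10 13  3 12

After move 5 (U):
15 14  5  4
 7  0 11  1
 2  6  9  8
10 13  3 12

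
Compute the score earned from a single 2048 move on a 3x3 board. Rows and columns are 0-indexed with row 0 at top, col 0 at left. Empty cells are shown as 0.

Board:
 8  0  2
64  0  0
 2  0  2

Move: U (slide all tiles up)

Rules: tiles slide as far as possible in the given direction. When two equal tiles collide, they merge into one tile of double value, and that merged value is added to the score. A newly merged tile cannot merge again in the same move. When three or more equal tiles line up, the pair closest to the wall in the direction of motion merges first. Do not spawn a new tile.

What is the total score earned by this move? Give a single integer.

Slide up:
col 0: [8, 64, 2] -> [8, 64, 2]  score +0 (running 0)
col 1: [0, 0, 0] -> [0, 0, 0]  score +0 (running 0)
col 2: [2, 0, 2] -> [4, 0, 0]  score +4 (running 4)
Board after move:
 8  0  4
64  0  0
 2  0  0

Answer: 4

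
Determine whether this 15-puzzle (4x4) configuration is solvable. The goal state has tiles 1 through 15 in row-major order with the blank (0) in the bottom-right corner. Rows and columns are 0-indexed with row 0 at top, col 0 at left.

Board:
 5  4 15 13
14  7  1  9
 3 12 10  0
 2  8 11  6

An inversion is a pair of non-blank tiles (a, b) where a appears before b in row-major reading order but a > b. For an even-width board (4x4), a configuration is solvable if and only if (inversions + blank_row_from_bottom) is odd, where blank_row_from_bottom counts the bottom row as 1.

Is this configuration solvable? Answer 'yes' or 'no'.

Inversions: 58
Blank is in row 2 (0-indexed from top), which is row 2 counting from the bottom (bottom = 1).
58 + 2 = 60, which is even, so the puzzle is not solvable.

Answer: no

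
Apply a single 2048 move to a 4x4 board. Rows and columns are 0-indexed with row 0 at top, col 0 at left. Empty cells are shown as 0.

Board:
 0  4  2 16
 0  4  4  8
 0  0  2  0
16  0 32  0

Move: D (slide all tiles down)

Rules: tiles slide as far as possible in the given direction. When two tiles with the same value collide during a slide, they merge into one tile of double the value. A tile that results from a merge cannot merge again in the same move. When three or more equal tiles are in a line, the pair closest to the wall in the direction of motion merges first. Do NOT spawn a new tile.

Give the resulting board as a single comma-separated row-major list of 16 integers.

Answer: 0, 0, 2, 0, 0, 0, 4, 0, 0, 0, 2, 16, 16, 8, 32, 8

Derivation:
Slide down:
col 0: [0, 0, 0, 16] -> [0, 0, 0, 16]
col 1: [4, 4, 0, 0] -> [0, 0, 0, 8]
col 2: [2, 4, 2, 32] -> [2, 4, 2, 32]
col 3: [16, 8, 0, 0] -> [0, 0, 16, 8]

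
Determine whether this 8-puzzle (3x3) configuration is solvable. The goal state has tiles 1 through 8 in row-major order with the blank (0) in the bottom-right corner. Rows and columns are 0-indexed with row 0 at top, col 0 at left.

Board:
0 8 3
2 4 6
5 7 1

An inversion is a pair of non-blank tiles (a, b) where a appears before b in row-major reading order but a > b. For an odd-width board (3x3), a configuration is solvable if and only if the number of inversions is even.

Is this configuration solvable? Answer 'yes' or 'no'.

Answer: no

Derivation:
Inversions (pairs i<j in row-major order where tile[i] > tile[j] > 0): 15
15 is odd, so the puzzle is not solvable.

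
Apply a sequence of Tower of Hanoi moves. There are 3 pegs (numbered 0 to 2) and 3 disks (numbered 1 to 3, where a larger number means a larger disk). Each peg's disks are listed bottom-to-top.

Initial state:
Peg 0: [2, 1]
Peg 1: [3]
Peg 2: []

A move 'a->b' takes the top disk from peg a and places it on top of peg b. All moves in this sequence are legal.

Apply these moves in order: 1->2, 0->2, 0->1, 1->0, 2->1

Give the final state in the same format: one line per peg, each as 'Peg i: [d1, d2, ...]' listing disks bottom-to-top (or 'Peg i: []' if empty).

After move 1 (1->2):
Peg 0: [2, 1]
Peg 1: []
Peg 2: [3]

After move 2 (0->2):
Peg 0: [2]
Peg 1: []
Peg 2: [3, 1]

After move 3 (0->1):
Peg 0: []
Peg 1: [2]
Peg 2: [3, 1]

After move 4 (1->0):
Peg 0: [2]
Peg 1: []
Peg 2: [3, 1]

After move 5 (2->1):
Peg 0: [2]
Peg 1: [1]
Peg 2: [3]

Answer: Peg 0: [2]
Peg 1: [1]
Peg 2: [3]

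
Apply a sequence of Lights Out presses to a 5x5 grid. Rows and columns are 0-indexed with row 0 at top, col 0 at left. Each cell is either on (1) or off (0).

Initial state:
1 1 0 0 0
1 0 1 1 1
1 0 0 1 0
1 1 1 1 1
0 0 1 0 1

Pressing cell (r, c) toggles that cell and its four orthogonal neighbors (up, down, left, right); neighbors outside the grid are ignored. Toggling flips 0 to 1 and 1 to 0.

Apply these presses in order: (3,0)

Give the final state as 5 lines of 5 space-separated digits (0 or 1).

After press 1 at (3,0):
1 1 0 0 0
1 0 1 1 1
0 0 0 1 0
0 0 1 1 1
1 0 1 0 1

Answer: 1 1 0 0 0
1 0 1 1 1
0 0 0 1 0
0 0 1 1 1
1 0 1 0 1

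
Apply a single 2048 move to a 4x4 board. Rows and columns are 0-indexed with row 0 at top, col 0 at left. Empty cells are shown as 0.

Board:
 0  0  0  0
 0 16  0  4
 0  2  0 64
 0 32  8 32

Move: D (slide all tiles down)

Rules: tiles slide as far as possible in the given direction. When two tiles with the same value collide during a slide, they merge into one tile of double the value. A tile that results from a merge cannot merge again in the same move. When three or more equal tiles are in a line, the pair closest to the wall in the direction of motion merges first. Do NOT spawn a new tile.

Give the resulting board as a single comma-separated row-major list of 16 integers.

Slide down:
col 0: [0, 0, 0, 0] -> [0, 0, 0, 0]
col 1: [0, 16, 2, 32] -> [0, 16, 2, 32]
col 2: [0, 0, 0, 8] -> [0, 0, 0, 8]
col 3: [0, 4, 64, 32] -> [0, 4, 64, 32]

Answer: 0, 0, 0, 0, 0, 16, 0, 4, 0, 2, 0, 64, 0, 32, 8, 32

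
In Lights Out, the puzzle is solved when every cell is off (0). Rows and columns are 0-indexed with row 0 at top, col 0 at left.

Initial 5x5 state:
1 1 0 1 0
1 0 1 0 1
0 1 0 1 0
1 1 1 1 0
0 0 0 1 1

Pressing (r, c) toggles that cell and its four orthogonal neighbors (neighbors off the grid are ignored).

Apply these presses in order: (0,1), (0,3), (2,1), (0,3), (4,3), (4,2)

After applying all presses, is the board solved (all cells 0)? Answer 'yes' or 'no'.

Answer: no

Derivation:
After press 1 at (0,1):
0 0 1 1 0
1 1 1 0 1
0 1 0 1 0
1 1 1 1 0
0 0 0 1 1

After press 2 at (0,3):
0 0 0 0 1
1 1 1 1 1
0 1 0 1 0
1 1 1 1 0
0 0 0 1 1

After press 3 at (2,1):
0 0 0 0 1
1 0 1 1 1
1 0 1 1 0
1 0 1 1 0
0 0 0 1 1

After press 4 at (0,3):
0 0 1 1 0
1 0 1 0 1
1 0 1 1 0
1 0 1 1 0
0 0 0 1 1

After press 5 at (4,3):
0 0 1 1 0
1 0 1 0 1
1 0 1 1 0
1 0 1 0 0
0 0 1 0 0

After press 6 at (4,2):
0 0 1 1 0
1 0 1 0 1
1 0 1 1 0
1 0 0 0 0
0 1 0 1 0

Lights still on: 11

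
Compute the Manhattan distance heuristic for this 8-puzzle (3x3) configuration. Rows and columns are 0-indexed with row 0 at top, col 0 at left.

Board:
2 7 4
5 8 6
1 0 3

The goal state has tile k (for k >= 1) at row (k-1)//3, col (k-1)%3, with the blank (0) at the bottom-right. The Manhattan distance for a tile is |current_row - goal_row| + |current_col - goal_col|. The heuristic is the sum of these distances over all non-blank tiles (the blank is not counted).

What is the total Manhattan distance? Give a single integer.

Tile 2: at (0,0), goal (0,1), distance |0-0|+|0-1| = 1
Tile 7: at (0,1), goal (2,0), distance |0-2|+|1-0| = 3
Tile 4: at (0,2), goal (1,0), distance |0-1|+|2-0| = 3
Tile 5: at (1,0), goal (1,1), distance |1-1|+|0-1| = 1
Tile 8: at (1,1), goal (2,1), distance |1-2|+|1-1| = 1
Tile 6: at (1,2), goal (1,2), distance |1-1|+|2-2| = 0
Tile 1: at (2,0), goal (0,0), distance |2-0|+|0-0| = 2
Tile 3: at (2,2), goal (0,2), distance |2-0|+|2-2| = 2
Sum: 1 + 3 + 3 + 1 + 1 + 0 + 2 + 2 = 13

Answer: 13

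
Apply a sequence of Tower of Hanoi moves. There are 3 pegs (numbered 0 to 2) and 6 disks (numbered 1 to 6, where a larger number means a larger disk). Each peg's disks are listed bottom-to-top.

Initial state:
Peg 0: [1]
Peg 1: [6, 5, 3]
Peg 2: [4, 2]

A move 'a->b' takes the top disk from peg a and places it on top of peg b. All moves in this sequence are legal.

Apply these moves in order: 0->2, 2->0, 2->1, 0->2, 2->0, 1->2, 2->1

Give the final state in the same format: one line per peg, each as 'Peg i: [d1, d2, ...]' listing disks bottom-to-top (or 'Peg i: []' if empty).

After move 1 (0->2):
Peg 0: []
Peg 1: [6, 5, 3]
Peg 2: [4, 2, 1]

After move 2 (2->0):
Peg 0: [1]
Peg 1: [6, 5, 3]
Peg 2: [4, 2]

After move 3 (2->1):
Peg 0: [1]
Peg 1: [6, 5, 3, 2]
Peg 2: [4]

After move 4 (0->2):
Peg 0: []
Peg 1: [6, 5, 3, 2]
Peg 2: [4, 1]

After move 5 (2->0):
Peg 0: [1]
Peg 1: [6, 5, 3, 2]
Peg 2: [4]

After move 6 (1->2):
Peg 0: [1]
Peg 1: [6, 5, 3]
Peg 2: [4, 2]

After move 7 (2->1):
Peg 0: [1]
Peg 1: [6, 5, 3, 2]
Peg 2: [4]

Answer: Peg 0: [1]
Peg 1: [6, 5, 3, 2]
Peg 2: [4]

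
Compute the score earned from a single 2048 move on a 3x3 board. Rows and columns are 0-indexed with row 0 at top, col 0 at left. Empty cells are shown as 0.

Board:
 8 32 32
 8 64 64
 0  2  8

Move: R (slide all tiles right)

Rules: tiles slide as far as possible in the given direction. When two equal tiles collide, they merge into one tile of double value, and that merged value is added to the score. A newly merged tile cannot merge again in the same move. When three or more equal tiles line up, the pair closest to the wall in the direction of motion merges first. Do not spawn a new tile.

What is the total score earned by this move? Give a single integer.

Answer: 192

Derivation:
Slide right:
row 0: [8, 32, 32] -> [0, 8, 64]  score +64 (running 64)
row 1: [8, 64, 64] -> [0, 8, 128]  score +128 (running 192)
row 2: [0, 2, 8] -> [0, 2, 8]  score +0 (running 192)
Board after move:
  0   8  64
  0   8 128
  0   2   8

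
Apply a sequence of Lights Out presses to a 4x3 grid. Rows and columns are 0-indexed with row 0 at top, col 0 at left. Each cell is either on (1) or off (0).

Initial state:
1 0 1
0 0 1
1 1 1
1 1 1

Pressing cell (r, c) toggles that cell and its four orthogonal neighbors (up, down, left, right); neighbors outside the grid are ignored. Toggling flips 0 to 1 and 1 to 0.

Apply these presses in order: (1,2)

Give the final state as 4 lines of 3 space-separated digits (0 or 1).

Answer: 1 0 0
0 1 0
1 1 0
1 1 1

Derivation:
After press 1 at (1,2):
1 0 0
0 1 0
1 1 0
1 1 1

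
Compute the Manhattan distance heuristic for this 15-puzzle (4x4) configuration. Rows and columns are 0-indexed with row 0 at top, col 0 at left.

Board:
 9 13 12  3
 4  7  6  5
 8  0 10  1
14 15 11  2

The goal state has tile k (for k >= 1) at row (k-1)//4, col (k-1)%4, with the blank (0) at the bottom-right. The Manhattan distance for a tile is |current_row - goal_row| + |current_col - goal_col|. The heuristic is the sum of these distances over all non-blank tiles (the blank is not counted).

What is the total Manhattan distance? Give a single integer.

Answer: 37

Derivation:
Tile 9: at (0,0), goal (2,0), distance |0-2|+|0-0| = 2
Tile 13: at (0,1), goal (3,0), distance |0-3|+|1-0| = 4
Tile 12: at (0,2), goal (2,3), distance |0-2|+|2-3| = 3
Tile 3: at (0,3), goal (0,2), distance |0-0|+|3-2| = 1
Tile 4: at (1,0), goal (0,3), distance |1-0|+|0-3| = 4
Tile 7: at (1,1), goal (1,2), distance |1-1|+|1-2| = 1
Tile 6: at (1,2), goal (1,1), distance |1-1|+|2-1| = 1
Tile 5: at (1,3), goal (1,0), distance |1-1|+|3-0| = 3
Tile 8: at (2,0), goal (1,3), distance |2-1|+|0-3| = 4
Tile 10: at (2,2), goal (2,1), distance |2-2|+|2-1| = 1
Tile 1: at (2,3), goal (0,0), distance |2-0|+|3-0| = 5
Tile 14: at (3,0), goal (3,1), distance |3-3|+|0-1| = 1
Tile 15: at (3,1), goal (3,2), distance |3-3|+|1-2| = 1
Tile 11: at (3,2), goal (2,2), distance |3-2|+|2-2| = 1
Tile 2: at (3,3), goal (0,1), distance |3-0|+|3-1| = 5
Sum: 2 + 4 + 3 + 1 + 4 + 1 + 1 + 3 + 4 + 1 + 5 + 1 + 1 + 1 + 5 = 37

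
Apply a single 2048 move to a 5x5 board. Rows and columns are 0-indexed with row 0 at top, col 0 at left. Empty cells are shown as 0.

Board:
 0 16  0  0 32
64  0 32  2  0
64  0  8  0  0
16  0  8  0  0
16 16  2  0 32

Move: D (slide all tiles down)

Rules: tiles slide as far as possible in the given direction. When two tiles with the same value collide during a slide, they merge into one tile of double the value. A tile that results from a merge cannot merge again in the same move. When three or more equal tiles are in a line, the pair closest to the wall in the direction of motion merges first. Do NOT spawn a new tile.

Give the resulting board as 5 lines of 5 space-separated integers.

Answer:   0   0   0   0   0
  0   0   0   0   0
  0   0  32   0   0
128   0  16   0   0
 32  32   2   2  64

Derivation:
Slide down:
col 0: [0, 64, 64, 16, 16] -> [0, 0, 0, 128, 32]
col 1: [16, 0, 0, 0, 16] -> [0, 0, 0, 0, 32]
col 2: [0, 32, 8, 8, 2] -> [0, 0, 32, 16, 2]
col 3: [0, 2, 0, 0, 0] -> [0, 0, 0, 0, 2]
col 4: [32, 0, 0, 0, 32] -> [0, 0, 0, 0, 64]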